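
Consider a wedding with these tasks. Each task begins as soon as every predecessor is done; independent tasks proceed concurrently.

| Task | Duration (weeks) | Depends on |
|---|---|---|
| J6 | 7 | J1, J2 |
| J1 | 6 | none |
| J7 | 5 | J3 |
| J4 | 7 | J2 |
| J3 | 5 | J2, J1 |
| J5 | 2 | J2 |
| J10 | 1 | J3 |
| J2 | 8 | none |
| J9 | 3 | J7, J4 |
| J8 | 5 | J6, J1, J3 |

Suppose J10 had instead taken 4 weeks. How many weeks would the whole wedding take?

Critical path before the change: J2→J3→J7→J9 = 8+5+5+3 = 21 giving 21 weeks.
J10 is off the critical path — its longest chain is 14 weeks, giving 7 of slack.
No other chain overtakes it, so the finish is 21 weeks.

21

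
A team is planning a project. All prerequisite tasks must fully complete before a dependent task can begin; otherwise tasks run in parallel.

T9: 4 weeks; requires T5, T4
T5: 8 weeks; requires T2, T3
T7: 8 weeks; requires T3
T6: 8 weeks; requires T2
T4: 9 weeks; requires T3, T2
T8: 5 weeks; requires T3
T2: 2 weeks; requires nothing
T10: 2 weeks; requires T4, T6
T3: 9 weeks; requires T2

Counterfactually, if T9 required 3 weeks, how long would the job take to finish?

23

The binding path is T2→T3→T4→T9 = 2+9+9+4 = 24; finish at 24 weeks.
T9 is on the critical path; changing it to 3 makes that path 23 weeks.
The critical path is still T2→T3→T4→T9; finish is now 23 weeks.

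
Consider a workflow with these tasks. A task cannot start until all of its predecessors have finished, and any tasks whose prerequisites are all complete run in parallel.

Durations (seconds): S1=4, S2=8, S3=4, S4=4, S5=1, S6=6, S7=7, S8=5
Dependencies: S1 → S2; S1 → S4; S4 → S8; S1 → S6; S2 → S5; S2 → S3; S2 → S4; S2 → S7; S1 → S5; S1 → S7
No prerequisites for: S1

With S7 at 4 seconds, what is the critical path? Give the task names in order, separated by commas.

S1, S2, S4, S8

Baseline: S1→S2→S4→S8 = 4+8+4+5 = 21 → 21 seconds.
The longest path through S7 is only 19 seconds, so S7 has float 2.
No other chain overtakes it, so the finish is 21 seconds.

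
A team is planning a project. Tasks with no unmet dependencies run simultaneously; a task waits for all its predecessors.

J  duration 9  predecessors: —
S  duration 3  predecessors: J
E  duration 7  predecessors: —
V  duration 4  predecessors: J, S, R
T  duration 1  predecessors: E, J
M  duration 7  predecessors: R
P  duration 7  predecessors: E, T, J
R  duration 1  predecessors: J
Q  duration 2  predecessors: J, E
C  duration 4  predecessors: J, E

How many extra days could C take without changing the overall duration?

J→R→M = 9+1+7 = 17 sets the makespan at 17 days.
C finishes as early as 13 and must finish by 17.
Slack of C = 13 − 9 = 4 days.

4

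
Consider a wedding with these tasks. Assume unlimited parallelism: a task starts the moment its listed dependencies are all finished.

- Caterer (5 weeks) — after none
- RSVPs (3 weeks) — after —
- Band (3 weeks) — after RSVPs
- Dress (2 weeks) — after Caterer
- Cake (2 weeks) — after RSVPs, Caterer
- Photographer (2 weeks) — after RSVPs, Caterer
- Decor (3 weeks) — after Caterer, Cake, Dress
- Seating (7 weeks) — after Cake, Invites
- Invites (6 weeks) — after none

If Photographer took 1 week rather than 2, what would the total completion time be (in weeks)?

14

The binding path is Caterer→Cake→Seating = 5+2+7 = 14; finish at 14 weeks.
The longest path through Photographer is only 7 weeks, so Photographer has float 7.
That remains the longest chain; total 14 weeks.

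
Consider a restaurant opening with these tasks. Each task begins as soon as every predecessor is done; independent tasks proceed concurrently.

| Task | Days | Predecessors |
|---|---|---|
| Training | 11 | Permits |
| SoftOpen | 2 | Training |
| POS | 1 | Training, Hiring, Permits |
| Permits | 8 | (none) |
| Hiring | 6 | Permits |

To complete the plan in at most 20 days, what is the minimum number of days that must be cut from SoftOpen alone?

Current finish: 21 days; target: 20.
SoftOpen is on every critical path, so each day cut from SoftOpen cuts the finish by one (this holds down to a finish of 20).
Need 21 − 20 = 1 day off SoftOpen → SoftOpen becomes 1 day, finish becomes 20.

1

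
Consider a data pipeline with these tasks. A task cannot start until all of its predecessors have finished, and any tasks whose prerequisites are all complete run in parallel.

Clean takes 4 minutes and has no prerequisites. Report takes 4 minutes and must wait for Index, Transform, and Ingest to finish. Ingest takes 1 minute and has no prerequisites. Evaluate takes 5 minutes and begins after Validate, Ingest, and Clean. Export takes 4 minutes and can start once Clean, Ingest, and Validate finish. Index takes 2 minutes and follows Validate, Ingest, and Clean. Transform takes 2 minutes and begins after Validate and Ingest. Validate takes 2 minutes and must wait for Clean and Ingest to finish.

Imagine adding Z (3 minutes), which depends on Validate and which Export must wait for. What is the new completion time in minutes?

Originally the job takes 12 minutes.
With Z inserted, Export now waits for max(Clean, Ingest, Validate, Z).
New critical path: Clean→Validate→Z→Export = 4+2+3+4 = 13 ⇒ 13 minutes.

13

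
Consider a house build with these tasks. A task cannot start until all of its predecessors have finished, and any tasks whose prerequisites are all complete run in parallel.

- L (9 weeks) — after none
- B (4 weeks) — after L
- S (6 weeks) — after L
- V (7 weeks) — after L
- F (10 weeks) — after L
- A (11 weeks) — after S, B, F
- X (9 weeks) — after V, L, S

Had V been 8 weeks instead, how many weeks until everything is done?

30

Baseline: L→F→A = 9+10+11 = 30 → 30 weeks.
V is off the critical path — its longest chain is 25 weeks, giving 5 of slack.
That remains the longest chain; total 30 weeks.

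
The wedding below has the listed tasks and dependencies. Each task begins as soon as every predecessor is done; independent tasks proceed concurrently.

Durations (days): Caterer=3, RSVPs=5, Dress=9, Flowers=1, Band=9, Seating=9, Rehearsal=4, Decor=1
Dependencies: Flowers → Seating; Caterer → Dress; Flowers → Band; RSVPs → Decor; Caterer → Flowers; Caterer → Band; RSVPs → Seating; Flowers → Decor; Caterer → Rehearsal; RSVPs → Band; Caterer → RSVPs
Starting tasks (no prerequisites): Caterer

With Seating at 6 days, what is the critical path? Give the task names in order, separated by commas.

Caterer, RSVPs, Band

Critical path before the change: Caterer→RSVPs→Seating = 3+5+9 = 17 giving 17 days.
Seating is on the critical path; changing it to 6 makes that path 14 days.
The binding chain switches to Caterer→RSVPs→Band = 3+5+9 = 17; finish 17 days.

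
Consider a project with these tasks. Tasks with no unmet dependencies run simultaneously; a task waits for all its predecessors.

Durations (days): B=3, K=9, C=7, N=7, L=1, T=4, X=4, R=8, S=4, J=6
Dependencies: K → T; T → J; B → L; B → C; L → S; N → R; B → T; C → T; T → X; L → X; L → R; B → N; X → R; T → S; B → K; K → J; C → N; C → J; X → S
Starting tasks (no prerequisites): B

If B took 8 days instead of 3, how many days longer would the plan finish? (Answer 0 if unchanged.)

5

Baseline: B→K→T→X→R = 3+9+4+4+8 = 28 → 28 days.
Since B is critical, the +5 change carries straight to that chain (now 33 days).
The critical path is still B→K→T→X→R; finish is now 33 days.
Change in finish: 33 − 28 = +5 days.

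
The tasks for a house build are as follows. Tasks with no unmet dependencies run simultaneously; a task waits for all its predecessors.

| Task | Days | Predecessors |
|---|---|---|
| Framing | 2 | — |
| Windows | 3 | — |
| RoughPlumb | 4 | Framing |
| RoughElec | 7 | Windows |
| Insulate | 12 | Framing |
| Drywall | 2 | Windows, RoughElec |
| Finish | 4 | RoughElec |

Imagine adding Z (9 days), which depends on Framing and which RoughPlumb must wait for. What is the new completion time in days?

Originally the house build takes 14 days.
With Z inserted, RoughPlumb now waits for max(Framing, Z).
New critical path: Framing→Z→RoughPlumb = 2+9+4 = 15 ⇒ 15 days.

15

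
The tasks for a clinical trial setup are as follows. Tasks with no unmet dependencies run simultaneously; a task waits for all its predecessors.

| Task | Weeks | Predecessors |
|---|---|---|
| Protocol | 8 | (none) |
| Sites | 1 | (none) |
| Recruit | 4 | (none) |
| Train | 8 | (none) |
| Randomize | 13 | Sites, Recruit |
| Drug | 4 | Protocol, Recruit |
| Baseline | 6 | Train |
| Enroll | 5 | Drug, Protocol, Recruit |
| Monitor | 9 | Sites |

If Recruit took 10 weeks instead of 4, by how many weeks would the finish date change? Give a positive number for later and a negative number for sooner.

6

As given, the longest chain is Recruit→Randomize = 4+13 = 17, so the finish is 17 weeks.
Recruit is on the critical path; changing it to 10 makes that path 23 weeks.
That remains the longest chain; total 23 weeks.
Change in finish: 23 − 17 = +6 weeks.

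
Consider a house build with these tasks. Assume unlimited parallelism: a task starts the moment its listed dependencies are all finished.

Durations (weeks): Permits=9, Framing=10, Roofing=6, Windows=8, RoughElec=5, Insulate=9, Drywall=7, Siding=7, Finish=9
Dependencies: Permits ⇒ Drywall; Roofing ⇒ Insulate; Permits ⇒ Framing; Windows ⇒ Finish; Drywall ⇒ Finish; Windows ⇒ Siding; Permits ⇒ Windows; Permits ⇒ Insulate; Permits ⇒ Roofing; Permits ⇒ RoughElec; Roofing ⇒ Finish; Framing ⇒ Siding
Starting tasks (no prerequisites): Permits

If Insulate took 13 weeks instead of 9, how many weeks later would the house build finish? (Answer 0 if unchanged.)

Actual critical path: Permits→Framing→Siding = 9+10+7 = 26 ⇒ 26 weeks.
Insulate is off the critical path — its longest chain is 24 weeks, giving 2 of slack.
The binding chain switches to Permits→Roofing→Insulate = 9+6+13 = 28; finish 28 weeks.
Change in finish: 28 − 26 = +2 weeks.

2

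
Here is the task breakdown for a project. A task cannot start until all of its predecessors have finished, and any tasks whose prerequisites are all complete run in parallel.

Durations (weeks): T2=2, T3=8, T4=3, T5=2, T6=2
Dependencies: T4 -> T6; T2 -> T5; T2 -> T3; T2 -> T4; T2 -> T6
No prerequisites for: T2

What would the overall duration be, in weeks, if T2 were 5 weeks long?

Critical path before the change: T2→T3 = 2+8 = 10 giving 10 weeks.
Since T2 is critical, the +3 change carries straight to that chain (now 13 weeks).
The critical path is still T2→T3; finish is now 13 weeks.

13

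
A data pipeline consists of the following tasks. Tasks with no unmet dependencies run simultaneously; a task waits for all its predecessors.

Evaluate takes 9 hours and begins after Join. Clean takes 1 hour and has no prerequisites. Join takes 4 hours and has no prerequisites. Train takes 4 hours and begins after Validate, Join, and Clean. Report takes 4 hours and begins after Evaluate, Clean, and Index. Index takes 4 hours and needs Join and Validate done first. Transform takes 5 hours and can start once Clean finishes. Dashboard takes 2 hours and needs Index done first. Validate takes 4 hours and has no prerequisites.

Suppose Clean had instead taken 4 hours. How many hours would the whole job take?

17

The binding path is Join→Evaluate→Report = 4+9+4 = 17; finish at 17 hours.
Clean has 11 hours of float (longest path through it is 6).
No other chain overtakes it, so the finish is 17 hours.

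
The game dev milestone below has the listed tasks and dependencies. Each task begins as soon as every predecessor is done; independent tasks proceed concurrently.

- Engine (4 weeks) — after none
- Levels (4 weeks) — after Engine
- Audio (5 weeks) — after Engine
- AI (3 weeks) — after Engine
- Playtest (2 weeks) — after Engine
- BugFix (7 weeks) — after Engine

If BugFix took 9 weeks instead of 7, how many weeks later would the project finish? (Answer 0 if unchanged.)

Baseline: Engine→BugFix = 4+7 = 11 → 11 weeks.
Since BugFix is critical, the +2 change carries straight to that chain (now 13 weeks).
No other chain overtakes it, so the finish is 13 weeks.
Change in finish: 13 − 11 = +2 weeks.

2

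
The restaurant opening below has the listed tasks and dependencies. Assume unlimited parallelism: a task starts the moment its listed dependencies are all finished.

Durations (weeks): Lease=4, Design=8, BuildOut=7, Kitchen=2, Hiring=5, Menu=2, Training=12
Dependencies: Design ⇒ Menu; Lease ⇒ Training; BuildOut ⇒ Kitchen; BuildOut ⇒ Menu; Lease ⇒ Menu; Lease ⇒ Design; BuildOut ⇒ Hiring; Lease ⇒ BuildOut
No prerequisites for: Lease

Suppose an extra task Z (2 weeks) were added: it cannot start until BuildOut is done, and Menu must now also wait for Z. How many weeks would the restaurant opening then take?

Originally the restaurant opening takes 16 weeks.
With Z inserted, Menu now waits for max(BuildOut, Design, Lease, Z).
New critical path: Lease→BuildOut→Hiring = 4+7+5 = 16 ⇒ 16 weeks.

16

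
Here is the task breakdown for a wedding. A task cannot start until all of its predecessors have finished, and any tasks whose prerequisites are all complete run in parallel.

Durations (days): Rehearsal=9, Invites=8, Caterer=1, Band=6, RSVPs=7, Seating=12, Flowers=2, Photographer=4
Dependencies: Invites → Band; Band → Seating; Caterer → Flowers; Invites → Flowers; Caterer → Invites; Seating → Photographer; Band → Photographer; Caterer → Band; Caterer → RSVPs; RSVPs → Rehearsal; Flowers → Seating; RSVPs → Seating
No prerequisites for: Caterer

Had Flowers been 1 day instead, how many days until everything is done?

Critical path before the change: Caterer→Invites→Band→Seating→Photographer = 1+8+6+12+4 = 31 giving 31 days.
The longest path through Flowers is only 27 days, so Flowers has float 4.
The critical path is still Caterer→Invites→Band→Seating→Photographer; finish is now 31 days.

31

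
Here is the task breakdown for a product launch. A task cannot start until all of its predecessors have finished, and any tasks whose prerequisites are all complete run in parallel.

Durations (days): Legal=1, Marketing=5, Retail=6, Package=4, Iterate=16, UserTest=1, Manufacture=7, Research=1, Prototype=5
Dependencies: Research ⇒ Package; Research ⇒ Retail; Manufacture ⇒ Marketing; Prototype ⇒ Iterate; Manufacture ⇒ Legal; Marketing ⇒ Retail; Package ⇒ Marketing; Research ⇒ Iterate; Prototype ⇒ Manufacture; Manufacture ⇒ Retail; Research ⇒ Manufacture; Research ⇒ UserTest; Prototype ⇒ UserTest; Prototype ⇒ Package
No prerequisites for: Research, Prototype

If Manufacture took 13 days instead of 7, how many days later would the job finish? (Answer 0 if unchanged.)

6

Baseline: Prototype→Manufacture→Marketing→Retail = 5+7+5+6 = 23 → 23 days.
Since Manufacture is critical, the +6 change carries straight to that chain (now 29 days).
No other chain overtakes it, so the finish is 29 days.
Change in finish: 29 − 23 = +6 days.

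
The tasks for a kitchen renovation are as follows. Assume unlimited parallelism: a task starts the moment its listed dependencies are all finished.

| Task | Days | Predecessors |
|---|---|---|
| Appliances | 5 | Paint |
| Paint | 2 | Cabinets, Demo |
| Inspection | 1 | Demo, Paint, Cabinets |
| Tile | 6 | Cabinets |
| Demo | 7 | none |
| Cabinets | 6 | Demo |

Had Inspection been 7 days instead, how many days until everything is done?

Baseline: Demo→Cabinets→Paint→Appliances = 7+6+2+5 = 20 → 20 days.
Inspection has 4 days of float (longest path through it is 16).
New critical path: Demo→Cabinets→Paint→Inspection = 7+6+2+7 = 22 ⇒ 22 days.

22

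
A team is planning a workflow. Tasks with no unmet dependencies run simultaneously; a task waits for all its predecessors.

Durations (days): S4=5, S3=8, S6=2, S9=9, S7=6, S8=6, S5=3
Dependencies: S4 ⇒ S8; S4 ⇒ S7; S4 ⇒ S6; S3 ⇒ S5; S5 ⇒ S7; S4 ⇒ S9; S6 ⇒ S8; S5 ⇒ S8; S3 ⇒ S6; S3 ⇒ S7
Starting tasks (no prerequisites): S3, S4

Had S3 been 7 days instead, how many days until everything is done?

Critical path before the change: S3→S5→S7 = 8+3+6 = 17 giving 17 days.
S3 is on the critical path; changing it to 7 makes that path 16 days.
That remains the longest chain; total 16 days.

16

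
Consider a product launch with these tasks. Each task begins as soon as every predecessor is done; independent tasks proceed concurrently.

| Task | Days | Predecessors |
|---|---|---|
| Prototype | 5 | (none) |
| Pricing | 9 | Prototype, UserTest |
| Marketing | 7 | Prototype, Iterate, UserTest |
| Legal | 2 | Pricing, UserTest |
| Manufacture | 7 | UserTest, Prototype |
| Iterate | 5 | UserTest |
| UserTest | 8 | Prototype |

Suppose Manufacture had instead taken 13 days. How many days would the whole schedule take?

26

As given, the longest chain is Prototype→UserTest→Iterate→Marketing = 5+8+5+7 = 25, so the finish is 25 days.
Manufacture is off the critical path — its longest chain is 20 days, giving 5 of slack.
The binding chain switches to Prototype→UserTest→Manufacture = 5+8+13 = 26; finish 26 days.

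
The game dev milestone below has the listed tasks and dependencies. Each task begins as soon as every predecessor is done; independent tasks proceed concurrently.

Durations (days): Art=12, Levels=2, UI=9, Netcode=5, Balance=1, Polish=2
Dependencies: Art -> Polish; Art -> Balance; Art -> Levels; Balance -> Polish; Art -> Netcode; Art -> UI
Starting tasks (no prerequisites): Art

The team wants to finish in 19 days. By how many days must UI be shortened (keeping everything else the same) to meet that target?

2

Current finish: 21 days; target: 19.
UI is on every critical path, so each day cut from UI cuts the finish by one (this holds down to a finish of 17).
Need 21 − 19 = 2 days off UI → UI becomes 7 days, finish becomes 19.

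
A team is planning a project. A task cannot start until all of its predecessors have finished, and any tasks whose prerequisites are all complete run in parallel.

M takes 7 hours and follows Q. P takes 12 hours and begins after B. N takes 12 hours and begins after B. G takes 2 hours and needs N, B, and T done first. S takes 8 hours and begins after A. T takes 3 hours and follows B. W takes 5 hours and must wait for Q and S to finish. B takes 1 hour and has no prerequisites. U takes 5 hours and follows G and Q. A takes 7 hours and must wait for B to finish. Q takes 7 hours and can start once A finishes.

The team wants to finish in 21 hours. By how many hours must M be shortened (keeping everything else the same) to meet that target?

Current finish: 22 hours; target: 21.
M is on every critical path, so each hour cut from M cuts the finish by one (this holds down to a finish of 21).
Need 22 − 21 = 1 hour off M → M becomes 6 hours, finish becomes 21.

1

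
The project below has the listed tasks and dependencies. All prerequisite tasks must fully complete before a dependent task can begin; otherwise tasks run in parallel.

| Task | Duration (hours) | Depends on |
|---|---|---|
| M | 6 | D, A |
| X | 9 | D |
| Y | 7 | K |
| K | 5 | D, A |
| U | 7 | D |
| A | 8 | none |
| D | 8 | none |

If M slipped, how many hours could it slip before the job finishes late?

6

The longest chain is A→K→Y = 8+5+7 = 20; overall finish 20 hours.
The longest chain containing M totals 14 hours.
Slack of M = 14 − 8 = 6 hours.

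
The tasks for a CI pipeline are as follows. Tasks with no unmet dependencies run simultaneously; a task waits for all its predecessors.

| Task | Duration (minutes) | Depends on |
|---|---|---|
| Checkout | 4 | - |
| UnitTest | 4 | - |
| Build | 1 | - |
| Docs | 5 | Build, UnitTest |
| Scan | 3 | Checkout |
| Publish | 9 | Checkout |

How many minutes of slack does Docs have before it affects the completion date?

4

Critical path: Checkout→Publish = 4+9 = 13, so the finish is 13 minutes.
The longest chain containing Docs totals 9 minutes.
Float = 13 − 9 = 4.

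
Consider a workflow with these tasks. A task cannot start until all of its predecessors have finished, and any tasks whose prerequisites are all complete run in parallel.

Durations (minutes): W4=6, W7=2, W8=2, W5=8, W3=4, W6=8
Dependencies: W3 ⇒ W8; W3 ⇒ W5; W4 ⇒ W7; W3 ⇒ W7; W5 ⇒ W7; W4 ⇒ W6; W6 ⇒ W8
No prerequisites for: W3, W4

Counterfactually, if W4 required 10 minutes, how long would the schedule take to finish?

20

Baseline: W4→W6→W8 = 6+8+2 = 16 → 16 minutes.
W4 lies on that path, so at 10 minutes the path becomes 20 minutes.
No other chain overtakes it, so the finish is 20 minutes.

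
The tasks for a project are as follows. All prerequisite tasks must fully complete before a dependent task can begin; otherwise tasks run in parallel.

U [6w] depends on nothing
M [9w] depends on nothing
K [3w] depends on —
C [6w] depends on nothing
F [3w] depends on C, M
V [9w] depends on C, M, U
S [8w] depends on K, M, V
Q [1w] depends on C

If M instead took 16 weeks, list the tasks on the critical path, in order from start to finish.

Actual critical path: M→V→S = 9+9+8 = 26 ⇒ 26 weeks.
M is on the critical path; changing it to 16 makes that path 33 weeks.
That remains the longest chain; total 33 weeks.

M, V, S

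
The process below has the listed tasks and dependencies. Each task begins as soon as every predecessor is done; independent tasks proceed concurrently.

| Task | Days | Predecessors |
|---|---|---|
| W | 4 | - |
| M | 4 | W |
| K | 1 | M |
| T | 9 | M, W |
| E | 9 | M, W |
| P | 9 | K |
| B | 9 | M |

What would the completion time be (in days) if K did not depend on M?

17

Original critical path: W→M→K→P = 4+4+1+9 = 18 ⇒ 18 days.
Without M→K, K's earliest start moves from 8 to 0.
New critical path: W→M→T = 4+4+9 = 17 ⇒ 17 days.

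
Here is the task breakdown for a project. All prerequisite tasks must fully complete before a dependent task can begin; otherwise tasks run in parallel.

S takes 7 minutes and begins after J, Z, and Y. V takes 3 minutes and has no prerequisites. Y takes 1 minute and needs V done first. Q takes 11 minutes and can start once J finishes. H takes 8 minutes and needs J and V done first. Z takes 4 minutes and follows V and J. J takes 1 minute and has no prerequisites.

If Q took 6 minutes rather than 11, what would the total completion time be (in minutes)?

14

The binding path is V→Z→S = 3+4+7 = 14; finish at 14 minutes.
Q has 2 minutes of float (longest path through it is 12).
The critical path is still V→Z→S; finish is now 14 minutes.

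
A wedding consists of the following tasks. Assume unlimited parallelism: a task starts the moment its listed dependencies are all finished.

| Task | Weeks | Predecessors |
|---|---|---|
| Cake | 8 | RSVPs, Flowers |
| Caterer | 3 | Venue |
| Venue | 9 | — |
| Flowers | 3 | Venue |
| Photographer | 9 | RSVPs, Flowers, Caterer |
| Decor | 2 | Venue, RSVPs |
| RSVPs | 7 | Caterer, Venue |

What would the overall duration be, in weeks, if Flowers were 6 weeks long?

As given, the longest chain is Venue→Caterer→RSVPs→Photographer = 9+3+7+9 = 28, so the finish is 28 weeks.
Flowers has 7 weeks of float (longest path through it is 21).
The critical path is still Venue→Caterer→RSVPs→Photographer; finish is now 28 weeks.

28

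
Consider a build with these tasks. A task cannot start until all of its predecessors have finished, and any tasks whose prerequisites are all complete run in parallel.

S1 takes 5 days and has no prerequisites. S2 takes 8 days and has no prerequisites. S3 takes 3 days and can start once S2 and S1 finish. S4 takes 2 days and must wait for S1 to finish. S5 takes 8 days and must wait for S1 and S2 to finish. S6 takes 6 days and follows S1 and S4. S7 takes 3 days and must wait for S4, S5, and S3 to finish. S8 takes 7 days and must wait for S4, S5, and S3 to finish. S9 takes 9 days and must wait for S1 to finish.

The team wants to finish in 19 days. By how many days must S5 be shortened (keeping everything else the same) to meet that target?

4

Current finish: 23 days; target: 19.
S5 is on every critical path, so each day cut from S5 cuts the finish by one (this holds down to a finish of 18).
Need 23 − 19 = 4 days off S5 → S5 becomes 4 days, finish becomes 19.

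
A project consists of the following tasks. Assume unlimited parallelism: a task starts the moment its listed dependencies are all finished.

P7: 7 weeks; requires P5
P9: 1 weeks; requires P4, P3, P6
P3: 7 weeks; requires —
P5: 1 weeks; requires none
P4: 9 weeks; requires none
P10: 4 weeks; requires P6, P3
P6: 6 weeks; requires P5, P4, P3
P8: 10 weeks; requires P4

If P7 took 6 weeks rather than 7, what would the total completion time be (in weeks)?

The binding path is P4→P6→P10 = 9+6+4 = 19; finish at 19 weeks.
P7 has 11 weeks of float (longest path through it is 8).
That remains the longest chain; total 19 weeks.

19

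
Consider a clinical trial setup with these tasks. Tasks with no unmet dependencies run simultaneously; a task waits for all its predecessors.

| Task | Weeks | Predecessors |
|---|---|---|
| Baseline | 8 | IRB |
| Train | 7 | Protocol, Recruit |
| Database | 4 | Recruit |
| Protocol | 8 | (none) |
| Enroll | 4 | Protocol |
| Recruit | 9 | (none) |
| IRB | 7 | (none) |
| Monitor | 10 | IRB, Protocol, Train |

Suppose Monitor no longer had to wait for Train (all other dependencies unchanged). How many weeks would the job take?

Original critical path: Recruit→Train→Monitor = 9+7+10 = 26 ⇒ 26 weeks.
Without Train→Monitor, Monitor's earliest start moves from 16 to 8.
The longest chain is now Protocol→Monitor = 8+10 = 18, so the job takes 18 weeks.

18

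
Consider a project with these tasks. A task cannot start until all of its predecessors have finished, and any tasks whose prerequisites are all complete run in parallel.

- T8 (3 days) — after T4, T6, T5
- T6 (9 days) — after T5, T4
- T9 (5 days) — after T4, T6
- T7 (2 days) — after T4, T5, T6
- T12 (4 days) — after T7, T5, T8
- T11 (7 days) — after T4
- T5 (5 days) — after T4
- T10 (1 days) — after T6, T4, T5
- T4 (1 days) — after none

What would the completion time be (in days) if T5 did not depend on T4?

21

Original critical path: T4→T5→T6→T8→T12 = 1+5+9+3+4 = 22 ⇒ 22 days.
Without T4→T5, T5's earliest start moves from 1 to 0.
The longest chain is now T5→T6→T8→T12 = 5+9+3+4 = 21, so the job takes 21 days.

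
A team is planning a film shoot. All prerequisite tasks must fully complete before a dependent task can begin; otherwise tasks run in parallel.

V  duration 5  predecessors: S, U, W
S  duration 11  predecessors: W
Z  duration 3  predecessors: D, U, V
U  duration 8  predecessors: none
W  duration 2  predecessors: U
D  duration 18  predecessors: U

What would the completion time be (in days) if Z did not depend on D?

29

Before: longest chain U→W→S→V→Z = 8+2+11+5+3 = 29, finish 29.
Dropping D→Z doesn't change Z's earliest start (26); another predecessor still binds.
The longest chain is now U→W→S→V→Z = 8+2+11+5+3 = 29, so the film shoot takes 29 days.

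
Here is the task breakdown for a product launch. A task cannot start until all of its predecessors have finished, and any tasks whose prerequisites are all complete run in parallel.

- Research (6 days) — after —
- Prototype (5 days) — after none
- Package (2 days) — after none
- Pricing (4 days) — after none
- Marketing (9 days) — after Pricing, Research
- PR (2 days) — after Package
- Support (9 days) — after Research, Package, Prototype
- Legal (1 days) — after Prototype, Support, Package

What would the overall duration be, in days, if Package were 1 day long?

16

As given, the longest chain is Research→Support→Legal = 6+9+1 = 16, so the finish is 16 days.
Package has 4 days of float (longest path through it is 12).
The critical path is still Research→Support→Legal; finish is now 16 days.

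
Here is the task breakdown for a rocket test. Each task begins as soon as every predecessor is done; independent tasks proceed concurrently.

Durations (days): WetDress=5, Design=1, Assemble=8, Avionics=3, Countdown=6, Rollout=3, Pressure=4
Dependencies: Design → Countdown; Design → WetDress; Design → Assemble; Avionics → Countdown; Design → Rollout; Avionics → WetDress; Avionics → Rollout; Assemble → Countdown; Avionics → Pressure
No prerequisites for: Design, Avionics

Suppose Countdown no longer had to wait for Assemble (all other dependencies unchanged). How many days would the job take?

9

Original critical path: Design→Assemble→Countdown = 1+8+6 = 15 ⇒ 15 days.
Without Assemble→Countdown, Countdown's earliest start moves from 9 to 3.
The longest chain is now Design→Assemble = 1+8 = 9, so the job takes 9 days.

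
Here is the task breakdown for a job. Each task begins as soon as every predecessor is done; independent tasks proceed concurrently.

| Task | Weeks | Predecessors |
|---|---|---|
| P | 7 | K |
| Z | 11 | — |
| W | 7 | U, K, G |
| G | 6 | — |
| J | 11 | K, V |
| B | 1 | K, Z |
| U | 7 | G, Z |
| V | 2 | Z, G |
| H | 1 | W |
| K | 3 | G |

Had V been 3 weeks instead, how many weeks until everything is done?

As given, the longest chain is Z→U→W→H = 11+7+7+1 = 26, so the finish is 26 weeks.
V has 2 weeks of float (longest path through it is 24).
The critical path is still Z→U→W→H; finish is now 26 weeks.

26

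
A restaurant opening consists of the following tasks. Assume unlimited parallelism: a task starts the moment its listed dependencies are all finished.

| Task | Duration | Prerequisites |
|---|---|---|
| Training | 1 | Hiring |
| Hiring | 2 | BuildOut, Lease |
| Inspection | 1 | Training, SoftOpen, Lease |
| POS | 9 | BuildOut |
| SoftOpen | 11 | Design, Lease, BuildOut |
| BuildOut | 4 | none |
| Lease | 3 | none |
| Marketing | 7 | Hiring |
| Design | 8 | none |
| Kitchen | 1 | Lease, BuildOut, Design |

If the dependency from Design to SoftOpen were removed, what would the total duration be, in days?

16

Original critical path: Design→SoftOpen→Inspection = 8+11+1 = 20 ⇒ 20 days.
Without Design→SoftOpen, SoftOpen's earliest start moves from 8 to 4.
After: BuildOut→SoftOpen→Inspection = 4+11+1 = 16 → 16 days.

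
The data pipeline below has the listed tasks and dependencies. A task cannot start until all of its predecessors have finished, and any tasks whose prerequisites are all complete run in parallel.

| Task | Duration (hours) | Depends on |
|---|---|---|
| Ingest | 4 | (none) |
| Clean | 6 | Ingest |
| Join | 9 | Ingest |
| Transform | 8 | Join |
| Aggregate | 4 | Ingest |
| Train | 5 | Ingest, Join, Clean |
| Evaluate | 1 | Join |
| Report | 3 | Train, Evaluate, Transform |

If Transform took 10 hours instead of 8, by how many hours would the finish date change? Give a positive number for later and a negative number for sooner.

2

Baseline: Ingest→Join→Transform→Report = 4+9+8+3 = 24 → 24 hours.
Transform is on the critical path; changing it to 10 makes that path 26 hours.
No other chain overtakes it, so the finish is 26 hours.
Change in finish: 26 − 24 = +2 hours.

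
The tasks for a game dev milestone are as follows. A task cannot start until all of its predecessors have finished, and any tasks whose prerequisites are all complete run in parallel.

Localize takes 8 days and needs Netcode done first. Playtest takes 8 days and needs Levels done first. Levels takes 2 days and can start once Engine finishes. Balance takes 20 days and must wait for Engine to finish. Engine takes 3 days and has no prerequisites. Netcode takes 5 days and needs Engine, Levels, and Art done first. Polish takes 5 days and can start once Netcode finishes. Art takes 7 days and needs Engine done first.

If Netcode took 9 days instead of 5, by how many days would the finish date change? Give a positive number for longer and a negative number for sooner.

4

As given, the longest chain is Engine→Art→Netcode→Localize = 3+7+5+8 = 23, so the finish is 23 days.
Netcode is on the critical path; changing it to 9 makes that path 27 days.
No other chain overtakes it, so the finish is 27 days.
Change in finish: 27 − 23 = +4 days.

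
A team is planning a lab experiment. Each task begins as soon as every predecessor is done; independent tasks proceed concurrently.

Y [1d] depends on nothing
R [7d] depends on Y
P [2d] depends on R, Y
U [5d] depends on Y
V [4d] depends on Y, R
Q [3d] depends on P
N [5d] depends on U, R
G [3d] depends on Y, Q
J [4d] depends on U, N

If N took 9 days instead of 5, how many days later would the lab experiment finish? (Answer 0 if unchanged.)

The binding path is Y→R→N→J = 1+7+5+4 = 17; finish at 17 days.
N lies on that path, so at 9 days the path becomes 21 days.
The critical path is still Y→R→N→J; finish is now 21 days.
Change in finish: 21 − 17 = +4 days.

4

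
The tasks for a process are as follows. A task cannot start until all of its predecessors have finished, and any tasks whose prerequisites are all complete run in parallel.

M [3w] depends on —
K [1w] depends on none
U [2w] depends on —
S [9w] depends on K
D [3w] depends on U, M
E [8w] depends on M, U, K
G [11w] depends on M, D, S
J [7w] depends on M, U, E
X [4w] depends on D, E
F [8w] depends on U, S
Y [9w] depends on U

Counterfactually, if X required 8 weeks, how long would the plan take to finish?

21

Critical path before the change: K→S→G = 1+9+11 = 21 giving 21 weeks.
X is off the critical path — its longest chain is 15 weeks, giving 6 of slack.
The critical path is still K→S→G; finish is now 21 weeks.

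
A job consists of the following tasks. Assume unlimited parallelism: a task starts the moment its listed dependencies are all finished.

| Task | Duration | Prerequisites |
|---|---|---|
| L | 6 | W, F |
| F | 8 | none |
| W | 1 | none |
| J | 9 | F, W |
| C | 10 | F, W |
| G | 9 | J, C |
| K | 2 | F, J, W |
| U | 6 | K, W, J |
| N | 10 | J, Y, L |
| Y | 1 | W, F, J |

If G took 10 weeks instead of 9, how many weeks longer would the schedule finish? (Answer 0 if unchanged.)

0

Baseline: F→J→Y→N = 8+9+1+10 = 28 → 28 weeks.
G has 1 week of float (longest path through it is 27).
The critical path is still F→J→Y→N; finish is now 28 weeks.
Change in finish: 28 − 28 = +0 weeks.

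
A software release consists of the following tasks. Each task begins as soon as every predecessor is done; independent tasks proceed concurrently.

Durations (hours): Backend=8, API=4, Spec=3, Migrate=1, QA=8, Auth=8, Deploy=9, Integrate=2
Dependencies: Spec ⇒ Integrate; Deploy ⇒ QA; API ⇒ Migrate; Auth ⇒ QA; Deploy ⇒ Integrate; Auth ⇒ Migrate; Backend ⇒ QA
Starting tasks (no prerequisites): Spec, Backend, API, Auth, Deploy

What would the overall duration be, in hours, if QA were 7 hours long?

As given, the longest chain is Deploy→QA = 9+8 = 17, so the finish is 17 hours.
Since QA is critical, the -1 change carries straight to that chain (now 16 hours).
That remains the longest chain; total 16 hours.

16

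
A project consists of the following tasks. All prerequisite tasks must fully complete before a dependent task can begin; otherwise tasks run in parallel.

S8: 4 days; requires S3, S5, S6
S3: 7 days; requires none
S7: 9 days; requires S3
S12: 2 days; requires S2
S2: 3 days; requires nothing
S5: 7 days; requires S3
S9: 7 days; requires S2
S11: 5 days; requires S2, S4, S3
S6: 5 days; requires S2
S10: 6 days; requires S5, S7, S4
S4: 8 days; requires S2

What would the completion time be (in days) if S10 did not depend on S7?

Before: longest chain S3→S7→S10 = 7+9+6 = 22, finish 22.
Without S7→S10, S10's earliest start moves from 16 to 14.
New critical path: S3→S5→S10 = 7+7+6 = 20 ⇒ 20 days.

20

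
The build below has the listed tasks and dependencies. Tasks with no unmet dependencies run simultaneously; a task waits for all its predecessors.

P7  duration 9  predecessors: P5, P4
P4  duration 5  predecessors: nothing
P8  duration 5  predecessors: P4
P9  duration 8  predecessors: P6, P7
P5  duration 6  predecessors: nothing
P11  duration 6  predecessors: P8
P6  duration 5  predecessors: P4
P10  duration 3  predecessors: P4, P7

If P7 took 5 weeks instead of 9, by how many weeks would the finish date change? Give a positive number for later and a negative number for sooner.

Critical path before the change: P5→P7→P9 = 6+9+8 = 23 giving 23 weeks.
Since P7 is critical, the -4 change carries straight to that chain (now 19 weeks).
That remains the longest chain; total 19 weeks.
Change in finish: 19 − 23 = -4 weeks.

-4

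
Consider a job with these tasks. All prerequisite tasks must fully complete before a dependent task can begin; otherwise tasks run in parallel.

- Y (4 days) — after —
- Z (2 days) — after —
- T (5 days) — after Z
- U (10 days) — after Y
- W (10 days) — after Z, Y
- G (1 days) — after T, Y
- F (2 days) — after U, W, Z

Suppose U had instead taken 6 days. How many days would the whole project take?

Critical path before the change: Y→U→F = 4+10+2 = 16 giving 16 days.
Since U is critical, the -4 change carries straight to that chain (now 12 days).
The binding chain switches to Y→W→F = 4+10+2 = 16; finish 16 days.

16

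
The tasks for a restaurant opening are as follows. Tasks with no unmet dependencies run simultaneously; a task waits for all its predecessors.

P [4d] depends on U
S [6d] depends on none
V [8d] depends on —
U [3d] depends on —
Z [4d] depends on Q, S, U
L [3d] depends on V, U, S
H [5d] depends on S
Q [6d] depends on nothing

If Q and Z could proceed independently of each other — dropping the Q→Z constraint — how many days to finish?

11

With the dependency in place, V→L = 8+3 = 11 sets the finish at 11 days.
Dropping Q→Z doesn't change Z's earliest start (6); another predecessor still binds.
The longest chain is now V→L = 8+3 = 11, so the restaurant opening takes 11 days.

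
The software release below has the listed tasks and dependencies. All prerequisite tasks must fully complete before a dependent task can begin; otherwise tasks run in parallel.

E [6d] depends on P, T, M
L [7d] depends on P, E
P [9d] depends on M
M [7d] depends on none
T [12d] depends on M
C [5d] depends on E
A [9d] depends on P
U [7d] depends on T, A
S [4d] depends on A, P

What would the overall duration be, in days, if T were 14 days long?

Actual critical path: M→T→E→L = 7+12+6+7 = 32 ⇒ 32 days.
T lies on that path, so at 14 days the path becomes 34 days.
No other chain overtakes it, so the finish is 34 days.

34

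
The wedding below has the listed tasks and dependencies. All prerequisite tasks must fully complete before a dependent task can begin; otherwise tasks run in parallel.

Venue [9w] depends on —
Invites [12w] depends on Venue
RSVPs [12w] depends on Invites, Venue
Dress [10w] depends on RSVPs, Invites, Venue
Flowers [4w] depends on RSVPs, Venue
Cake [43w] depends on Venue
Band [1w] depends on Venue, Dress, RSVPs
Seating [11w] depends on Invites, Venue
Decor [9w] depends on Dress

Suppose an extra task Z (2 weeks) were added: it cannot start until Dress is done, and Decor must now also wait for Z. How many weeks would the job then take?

Originally the job takes 52 weeks.
With Z inserted, Decor now waits for max(Dress, Z).
New critical path: Venue→Invites→RSVPs→Dress→Z→Decor = 9+12+12+10+2+9 = 54 ⇒ 54 weeks.

54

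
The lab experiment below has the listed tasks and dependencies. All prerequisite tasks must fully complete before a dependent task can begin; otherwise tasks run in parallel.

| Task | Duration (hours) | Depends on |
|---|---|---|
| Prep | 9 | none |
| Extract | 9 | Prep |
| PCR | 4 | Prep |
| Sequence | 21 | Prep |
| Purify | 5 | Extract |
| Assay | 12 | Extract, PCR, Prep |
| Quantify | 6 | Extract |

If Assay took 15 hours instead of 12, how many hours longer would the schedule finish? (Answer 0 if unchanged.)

Critical path before the change: Prep→Extract→Assay = 9+9+12 = 30 giving 30 hours.
Assay lies on that path, so at 15 hours the path becomes 33 hours.
The critical path is still Prep→Extract→Assay; finish is now 33 hours.
Change in finish: 33 − 30 = +3 hours.

3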